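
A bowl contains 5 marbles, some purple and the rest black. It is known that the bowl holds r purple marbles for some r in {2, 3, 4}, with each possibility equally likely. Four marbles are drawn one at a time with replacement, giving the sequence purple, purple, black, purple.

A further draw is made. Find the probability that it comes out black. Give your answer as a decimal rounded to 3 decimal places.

For each hypothesis, P(data | H) works out to: P(data | r = 2) = (2/5)(2/5)(3/5)(2/5) = 0.0384; P(data | r = 3) = (3/5)(3/5)(2/5)(3/5) = 0.0864; P(data | r = 4) = (4/5)(4/5)(1/5)(4/5) = 0.1024.
Weighting by the prior gives 1/3 · 0.0384 = 0.0128, 1/3 · 0.0864 = 0.0288, 1/3 · 0.1024 = 0.034133; with total 0.075733.
Dividing through by the total gives posterior P(r = 2 | data) = 0.16901, P(r = 3 | data) = 0.38028, P(r = 4 | data) = 0.4507.
So P(black next | data) = Σ P(black next | H) P(H | data) = (3/5)(0.16901) + (2/5)(0.38028) + (1/5)(0.4507) = 0.34366.

0.344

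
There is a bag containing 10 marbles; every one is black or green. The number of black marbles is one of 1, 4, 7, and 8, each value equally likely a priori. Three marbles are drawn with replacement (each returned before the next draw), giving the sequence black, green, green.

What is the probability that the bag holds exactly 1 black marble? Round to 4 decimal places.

Under each hypothesis, the probability of the observed sequence is: P(data | r = 1) = (1/10)(9/10)(9/10) = 0.081; P(data | r = 4) = (4/10)(6/10)(6/10) = 0.144; P(data | r = 7) = (7/10)(3/10)(3/10) = 0.063; P(data | r = 8) = (8/10)(2/10)(2/10) = 0.032.
The prior-weighted likelihoods are 1/4 · 0.081 = 0.02025, 1/4 · 0.144 = 0.036, 1/4 · 0.063 = 0.01575, 1/4 · 0.032 = 0.008; these sum to 0.08.
So P(r = 1 | data) = (0.02025) / (0.08) = 0.25312.

0.2531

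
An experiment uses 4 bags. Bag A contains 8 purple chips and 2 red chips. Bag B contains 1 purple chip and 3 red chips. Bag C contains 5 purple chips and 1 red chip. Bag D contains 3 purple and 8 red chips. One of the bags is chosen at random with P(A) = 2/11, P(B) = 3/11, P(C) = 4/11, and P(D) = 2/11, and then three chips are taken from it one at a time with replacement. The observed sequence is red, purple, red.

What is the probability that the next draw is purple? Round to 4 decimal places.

The likelihood of the observed sequence under each hypothesis: P(data | bag A) = (2/10)(8/10)(2/10) = 0.032; P(data | bag B) = (3/4)(1/4)(3/4) = 0.14062; P(data | bag C) = (1/6)(5/6)(1/6) = 0.023148; P(data | bag D) = (8/11)(3/11)(8/11) = 0.14425.
The prior-weighted likelihoods are 2/11 · 0.032 = 0.0058182, 3/11 · 0.14062 = 0.038352, 4/11 · 0.023148 = 0.0084175, 2/11 · 0.14425 = 0.026228; with total 0.078816.
Dividing through by the total gives posterior P(bag A | data) = 0.07382, P(bag B | data) = 0.48661, P(bag C | data) = 0.1068, P(bag D | data) = 0.33277.
So P(purple next | data) = Σ P(purple next | H) P(H | data) = (4/5)(0.07382) + (1/4)(0.48661) + (5/6)(0.1068) + (3/11)(0.33277) = 0.36046.

0.3605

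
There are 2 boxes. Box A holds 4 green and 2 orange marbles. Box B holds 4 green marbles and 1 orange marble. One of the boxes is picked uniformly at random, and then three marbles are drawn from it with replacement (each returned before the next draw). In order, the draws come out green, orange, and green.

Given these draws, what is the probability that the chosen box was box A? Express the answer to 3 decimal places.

0.536

Compute the likelihood of the observed sequence for each case: P(data | box A) = (4/6)(2/6)(4/6) = 0.14815; P(data | box B) = (4/5)(1/5)(4/5) = 0.128.
Weighting by the prior gives 1/2 · 0.14815 = 0.074074, 1/2 · 0.128 = 0.064; these sum to 0.13807.
By Bayes' rule, P(box A | data) = (0.074074) / (0.13807) = 0.53648.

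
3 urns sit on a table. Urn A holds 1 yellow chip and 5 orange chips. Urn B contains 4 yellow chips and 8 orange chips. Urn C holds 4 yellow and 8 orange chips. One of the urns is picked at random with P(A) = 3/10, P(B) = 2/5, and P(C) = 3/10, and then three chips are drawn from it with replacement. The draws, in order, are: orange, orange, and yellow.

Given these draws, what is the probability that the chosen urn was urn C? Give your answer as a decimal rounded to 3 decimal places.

0.321

For each hypothesis, P(data | H) works out to: P(data | urn A) = (5/6)(5/6)(1/6) = 0.11574; P(data | urn B) = (8/12)(8/12)(4/12) = 0.14815; P(data | urn C) = (8/12)(8/12)(4/12) = 0.14815.
Multiplying each by its prior: 3/10 · 0.11574 = 0.034722, 2/5 · 0.14815 = 0.059259, 3/10 · 0.14815 = 0.044444; summing to 0.13843.
So P(urn C | data) = (0.044444) / (0.13843) = 0.32107.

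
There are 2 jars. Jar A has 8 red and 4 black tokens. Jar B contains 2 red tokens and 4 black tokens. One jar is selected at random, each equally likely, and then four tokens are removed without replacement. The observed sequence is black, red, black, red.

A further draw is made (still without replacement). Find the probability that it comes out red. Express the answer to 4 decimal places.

0.3443

Compute the likelihood of the observed sequence for each case: P(data | jar A) = (4/12)(8/11)(3/10)(7/9) = 28/495; P(data | jar B) = (4/6)(2/5)(3/4)(1/3) = 1/15.
The prior-weighted likelihoods are 1/2 · 28/495 = 14/495, 1/2 · 1/15 = 1/30; summing to 61/990.
Dividing through by the total gives posterior P(jar A | data) = 28/61, P(jar B | data) = 33/61.
So P(red next | data) = Σ P(red next | H) P(H | data) = (3/4)(28/61) + (0)(33/61) = 21/61.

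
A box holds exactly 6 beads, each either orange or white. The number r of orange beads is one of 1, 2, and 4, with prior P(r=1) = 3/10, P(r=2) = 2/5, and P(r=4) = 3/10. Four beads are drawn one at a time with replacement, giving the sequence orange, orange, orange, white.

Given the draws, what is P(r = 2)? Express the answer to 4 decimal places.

0.2429

Under each hypothesis, the probability of the observed sequence is: P(data | r = 1) = (1/6)(1/6)(1/6)(5/6) = 0.003858; P(data | r = 2) = (2/6)(2/6)(2/6)(4/6) = 0.024691; P(data | r = 4) = (4/6)(4/6)(4/6)(2/6) = 0.098765.
Weighting by the prior gives 3/10 · 0.003858 = 0.0011574, 2/5 · 0.024691 = 0.0098765, 3/10 · 0.098765 = 0.02963; with total 0.040664.
By Bayes' rule, P(r = 2 | data) = (0.0098765) / (0.040664) = 0.24288.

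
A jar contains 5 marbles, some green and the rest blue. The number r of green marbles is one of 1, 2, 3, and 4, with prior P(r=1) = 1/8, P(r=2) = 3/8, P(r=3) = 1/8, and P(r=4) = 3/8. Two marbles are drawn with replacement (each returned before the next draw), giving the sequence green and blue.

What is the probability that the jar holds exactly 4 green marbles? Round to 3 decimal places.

0.300

Compute the likelihood of the observed sequence for each case: P(data | r = 1) = (1/5)(4/5) = 4/25; P(data | r = 2) = (2/5)(3/5) = 6/25; P(data | r = 3) = (3/5)(2/5) = 6/25; P(data | r = 4) = (4/5)(1/5) = 4/25.
Multiplying each by its prior: 1/8 · 4/25 = 1/50, 3/8 · 6/25 = 9/100, 1/8 · 6/25 = 3/100, 3/8 · 4/25 = 3/50; these sum to 1/5.
By Bayes' rule, P(r = 4 | data) = (3/50) / (1/5) = 3/10.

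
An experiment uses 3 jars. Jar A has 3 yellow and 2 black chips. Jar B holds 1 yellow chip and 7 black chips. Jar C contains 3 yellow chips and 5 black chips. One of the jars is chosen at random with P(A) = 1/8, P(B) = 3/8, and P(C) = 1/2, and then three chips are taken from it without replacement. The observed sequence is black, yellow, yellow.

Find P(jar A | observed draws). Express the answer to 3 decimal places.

For each hypothesis, P(data | H) works out to: P(data | jar A) = (2/5)(3/4)(2/3) = 1/5; P(data | jar B) = (7/8)(1/7)(0/6) = 0; P(data | jar C) = (5/8)(3/7)(2/6) = 5/56.
Weighting by the prior gives 1/8 · 1/5 = 1/40, 3/8 · 0 = 0, 1/2 · 5/56 = 5/112; with total 39/560.
So P(jar A | data) = (1/40) / (39/560) = 14/39.

0.359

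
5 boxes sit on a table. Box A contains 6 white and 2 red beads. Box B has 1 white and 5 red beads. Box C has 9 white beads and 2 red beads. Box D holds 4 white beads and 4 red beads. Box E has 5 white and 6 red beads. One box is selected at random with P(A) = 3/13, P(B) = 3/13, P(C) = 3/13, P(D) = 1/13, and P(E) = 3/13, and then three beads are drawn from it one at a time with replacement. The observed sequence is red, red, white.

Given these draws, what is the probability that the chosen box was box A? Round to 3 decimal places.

Compute the likelihood of the observed sequence for each case: P(data | box A) = (2/8)(2/8)(6/8) = 0.046875; P(data | box B) = (5/6)(5/6)(1/6) = 0.11574; P(data | box C) = (2/11)(2/11)(9/11) = 0.027047; P(data | box D) = (4/8)(4/8)(4/8) = 0.125; P(data | box E) = (6/11)(6/11)(5/11) = 0.13524.
Multiplying each by its prior: 3/13 · 0.046875 = 0.010817, 3/13 · 0.11574 = 0.026709, 3/13 · 0.027047 = 0.0062417, 1/13 · 0.125 = 0.0096154, 3/13 · 0.13524 = 0.031208; these sum to 0.084592.
So P(box A | data) = (0.010817) / (0.084592) = 0.12788.

0.128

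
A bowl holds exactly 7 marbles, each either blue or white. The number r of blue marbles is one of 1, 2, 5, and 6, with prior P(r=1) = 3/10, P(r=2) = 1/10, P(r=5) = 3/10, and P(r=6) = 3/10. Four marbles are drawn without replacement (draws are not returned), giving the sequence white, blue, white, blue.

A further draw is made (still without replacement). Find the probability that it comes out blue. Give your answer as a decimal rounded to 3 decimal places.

0.750

Compute the likelihood of the observed sequence for each case: P(data | r = 1) = (6/7)(1/6)(5/5)(0/4) = 0; P(data | r = 2) = (5/7)(2/6)(4/5)(1/4) = 1/21; P(data | r = 5) = (2/7)(5/6)(1/5)(4/4) = 1/21; P(data | r = 6) = (1/7)(6/6)(0/5) = 0.
The prior-weighted likelihoods are 3/10 · 0 = 0, 1/10 · 1/21 = 1/210, 3/10 · 1/21 = 1/70, 3/10 · 0 = 0; these sum to 2/105.
The posterior is then P(r = 1 | data) = 0, P(r = 2 | data) = 1/4, P(r = 5 | data) = 3/4, P(r = 6 | data) = 0.
The predictive probability is P(blue next | data) = (0)(1/4) + (1)(3/4) = 3/4.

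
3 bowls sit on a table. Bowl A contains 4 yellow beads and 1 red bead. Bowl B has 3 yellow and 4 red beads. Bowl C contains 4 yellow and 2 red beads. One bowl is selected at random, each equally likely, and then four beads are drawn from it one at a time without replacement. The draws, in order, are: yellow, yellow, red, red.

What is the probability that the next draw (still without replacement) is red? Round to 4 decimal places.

0.3750

For each hypothesis, P(data | H) works out to: P(data | bowl A) = (4/5)(3/4)(1/3)(0/2) = 0; P(data | bowl B) = (3/7)(2/6)(4/5)(3/4) = 3/35; P(data | bowl C) = (4/6)(3/5)(2/4)(1/3) = 1/15.
Weighting by the prior gives 1/3 · 0 = 0, 1/3 · 3/35 = 1/35, 1/3 · 1/15 = 1/45; these sum to 16/315.
Normalising, the posterior is P(bowl A | data) = 0, P(bowl B | data) = 9/16, P(bowl C | data) = 7/16.
Averaging over the posterior, P(red next | data) = (2/3)(9/16) + (0)(7/16) = 3/8.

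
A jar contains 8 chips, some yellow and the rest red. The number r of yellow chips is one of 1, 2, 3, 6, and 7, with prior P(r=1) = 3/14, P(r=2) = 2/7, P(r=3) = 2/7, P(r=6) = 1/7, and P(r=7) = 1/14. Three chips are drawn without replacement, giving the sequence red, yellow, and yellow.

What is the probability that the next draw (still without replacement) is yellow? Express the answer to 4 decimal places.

Under each hypothesis, the probability of the observed sequence is: P(data | r = 1) = (7/8)(1/7)(0/6) = 0; P(data | r = 2) = (6/8)(2/7)(1/6) = 1/28; P(data | r = 3) = (5/8)(3/7)(2/6) = 5/56; P(data | r = 6) = (2/8)(6/7)(5/6) = 5/28; P(data | r = 7) = (1/8)(7/7)(6/6) = 1/8.
The prior-weighted likelihoods are 3/14 · 0 = 0, 2/7 · 1/28 = 1/98, 2/7 · 5/56 = 5/196, 1/7 · 5/28 = 5/196, 1/14 · 1/8 = 1/112; with total 55/784.
The posterior is then P(r = 1 | data) = 0, P(r = 2 | data) = 8/55, P(r = 3 | data) = 4/11, P(r = 6 | data) = 4/11, P(r = 7 | data) = 7/55.
Averaging over the posterior, P(yellow next | data) = (0)(8/55) + (1/5)(4/11) + (4/5)(4/11) + (1)(7/55) = 27/55.

0.4909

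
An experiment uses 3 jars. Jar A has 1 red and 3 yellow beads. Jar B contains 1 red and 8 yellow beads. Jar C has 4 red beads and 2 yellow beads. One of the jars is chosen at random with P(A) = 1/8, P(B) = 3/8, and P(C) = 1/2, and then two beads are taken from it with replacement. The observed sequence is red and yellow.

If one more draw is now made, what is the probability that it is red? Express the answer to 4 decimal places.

0.4898

For each hypothesis, P(data | H) works out to: P(data | jar A) = (1/4)(3/4) = 0.1875; P(data | jar B) = (1/9)(8/9) = 0.098765; P(data | jar C) = (4/6)(2/6) = 0.22222.
Weighting by the prior gives 1/8 · 0.1875 = 0.023438, 3/8 · 0.098765 = 0.037037, 1/2 · 0.22222 = 0.11111; these sum to 0.17159.
Dividing through by the total gives posterior P(jar A | data) = 0.13659, P(jar B | data) = 0.21585, P(jar C | data) = 0.64755.
So P(red next | data) = Σ P(red next | H) P(H | data) = (1/4)(0.13659) + (1/9)(0.21585) + (2/3)(0.64755) = 0.48984.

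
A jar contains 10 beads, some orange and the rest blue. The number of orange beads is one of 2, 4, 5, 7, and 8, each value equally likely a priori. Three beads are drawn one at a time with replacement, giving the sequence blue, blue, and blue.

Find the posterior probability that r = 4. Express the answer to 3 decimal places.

0.243

Compute the likelihood of the observed sequence for each case: P(data | r = 2) = (8/10)(8/10)(8/10) = 0.512; P(data | r = 4) = (6/10)(6/10)(6/10) = 0.216; P(data | r = 5) = (5/10)(5/10)(5/10) = 0.125; P(data | r = 7) = (3/10)(3/10)(3/10) = 0.027; P(data | r = 8) = (2/10)(2/10)(2/10) = 0.008.
Weighting by the prior gives 1/5 · 0.512 = 0.1024, 1/5 · 0.216 = 0.0432, 1/5 · 0.125 = 0.025, 1/5 · 0.027 = 0.0054, 1/5 · 0.008 = 0.0016; summing to 0.1776.
Therefore the posterior P(r = 4 | data) = (0.0432) / (0.1776) = 0.24324.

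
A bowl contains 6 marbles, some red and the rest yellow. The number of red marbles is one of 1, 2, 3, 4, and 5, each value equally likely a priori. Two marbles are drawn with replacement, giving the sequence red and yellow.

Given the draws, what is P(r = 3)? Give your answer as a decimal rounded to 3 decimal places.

0.257

Compute the likelihood of the observed sequence for each case: P(data | r = 1) = (1/6)(5/6) = 5/36; P(data | r = 2) = (2/6)(4/6) = 2/9; P(data | r = 3) = (3/6)(3/6) = 1/4; P(data | r = 4) = (4/6)(2/6) = 2/9; P(data | r = 5) = (5/6)(1/6) = 5/36.
Multiplying each by its prior: 1/5 · 5/36 = 1/36, 1/5 · 2/9 = 2/45, 1/5 · 1/4 = 1/20, 1/5 · 2/9 = 2/45, 1/5 · 5/36 = 1/36; with total 7/36.
By Bayes' rule, P(r = 3 | data) = (1/20) / (7/36) = 9/35.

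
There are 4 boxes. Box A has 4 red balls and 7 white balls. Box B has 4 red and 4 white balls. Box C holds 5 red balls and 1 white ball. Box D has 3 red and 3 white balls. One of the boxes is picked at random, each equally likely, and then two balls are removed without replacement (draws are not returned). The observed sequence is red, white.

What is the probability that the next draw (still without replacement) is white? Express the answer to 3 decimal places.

0.459

Compute the likelihood of the observed sequence for each case: P(data | box A) = (4/11)(7/10) = 0.25455; P(data | box B) = (4/8)(4/7) = 0.28571; P(data | box C) = (5/6)(1/5) = 0.16667; P(data | box D) = (3/6)(3/5) = 0.3.
Multiplying each by its prior: 1/4 · 0.25455 = 0.063636, 1/4 · 0.28571 = 0.071429, 1/4 · 0.16667 = 0.041667, 1/4 · 0.3 = 0.075; with total 0.25173.
Dividing through by the total gives posterior P(box A | data) = 0.25279, P(box B | data) = 0.28375, P(box C | data) = 0.16552, P(box D | data) = 0.29794.
The predictive probability is P(white next | data) = (2/3)(0.25279) + (1/2)(0.28375) + (0)(0.16552) + (1/2)(0.29794) = 0.45937.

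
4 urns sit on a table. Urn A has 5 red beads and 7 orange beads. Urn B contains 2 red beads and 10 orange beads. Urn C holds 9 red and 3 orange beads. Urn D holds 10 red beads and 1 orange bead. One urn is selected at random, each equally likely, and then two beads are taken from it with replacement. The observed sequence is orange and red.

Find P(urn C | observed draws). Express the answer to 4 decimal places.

0.2875

Compute the likelihood of the observed sequence for each case: P(data | urn A) = (7/12)(5/12) = 0.24306; P(data | urn B) = (10/12)(2/12) = 0.13889; P(data | urn C) = (3/12)(9/12) = 0.1875; P(data | urn D) = (1/11)(10/11) = 0.082645.
The prior-weighted likelihoods are 1/4 · 0.24306 = 0.060764, 1/4 · 0.13889 = 0.034722, 1/4 · 0.1875 = 0.046875, 1/4 · 0.082645 = 0.020661; summing to 0.16302.
By Bayes' rule, P(urn C | data) = (0.046875) / (0.16302) = 0.28754.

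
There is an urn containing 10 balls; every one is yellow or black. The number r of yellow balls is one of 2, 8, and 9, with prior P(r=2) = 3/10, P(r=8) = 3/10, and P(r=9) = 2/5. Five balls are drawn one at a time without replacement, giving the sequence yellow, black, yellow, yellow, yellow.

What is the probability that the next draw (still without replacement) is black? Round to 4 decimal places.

0.0909

The likelihood of the observed sequence under each hypothesis: P(data | r = 2) = (2/10)(8/9)(1/8)(0/7) = 0; P(data | r = 8) = (8/10)(2/9)(7/8)(6/7)(5/6) = 1/9; P(data | r = 9) = (9/10)(1/9)(8/8)(7/7)(6/6) = 1/10.
Multiplying each by its prior: 3/10 · 0 = 0, 3/10 · 1/9 = 1/30, 2/5 · 1/10 = 1/25; these sum to 11/150.
Dividing through by the total gives posterior P(r = 2 | data) = 0, P(r = 8 | data) = 5/11, P(r = 9 | data) = 6/11.
The predictive probability is P(black next | data) = (1/5)(5/11) + (0)(6/11) = 1/11.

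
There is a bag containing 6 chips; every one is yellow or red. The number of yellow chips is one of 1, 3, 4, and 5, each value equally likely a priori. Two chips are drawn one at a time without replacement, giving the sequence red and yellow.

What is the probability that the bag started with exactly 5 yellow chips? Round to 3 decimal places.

For each hypothesis, P(data | H) works out to: P(data | r = 1) = (5/6)(1/5) = 1/6; P(data | r = 3) = (3/6)(3/5) = 3/10; P(data | r = 4) = (2/6)(4/5) = 4/15; P(data | r = 5) = (1/6)(5/5) = 1/6.
Multiplying each by its prior: 1/4 · 1/6 = 1/24, 1/4 · 3/10 = 3/40, 1/4 · 4/15 = 1/15, 1/4 · 1/6 = 1/24; these sum to 9/40.
Hence P(r = 5 | data) = (1/24) / (9/40) = 5/27.

0.185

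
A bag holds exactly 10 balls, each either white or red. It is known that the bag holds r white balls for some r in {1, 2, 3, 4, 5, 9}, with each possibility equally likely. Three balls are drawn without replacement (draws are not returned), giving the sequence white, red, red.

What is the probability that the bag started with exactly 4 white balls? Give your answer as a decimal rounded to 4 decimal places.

0.2264

Compute the likelihood of the observed sequence for each case: P(data | r = 1) = (1/10)(9/9)(8/8) = 1/10; P(data | r = 2) = (2/10)(8/9)(7/8) = 7/45; P(data | r = 3) = (3/10)(7/9)(6/8) = 7/40; P(data | r = 4) = (4/10)(6/9)(5/8) = 1/6; P(data | r = 5) = (5/10)(5/9)(4/8) = 5/36; P(data | r = 9) = (9/10)(1/9)(0/8) = 0.
Multiplying each by its prior: 1/6 · 1/10 = 1/60, 1/6 · 7/45 = 7/270, 1/6 · 7/40 = 7/240, 1/6 · 1/6 = 1/36, 1/6 · 5/36 = 5/216, 1/6 · 0 = 0; summing to 53/432.
Hence P(r = 4 | data) = (1/36) / (53/432) = 12/53.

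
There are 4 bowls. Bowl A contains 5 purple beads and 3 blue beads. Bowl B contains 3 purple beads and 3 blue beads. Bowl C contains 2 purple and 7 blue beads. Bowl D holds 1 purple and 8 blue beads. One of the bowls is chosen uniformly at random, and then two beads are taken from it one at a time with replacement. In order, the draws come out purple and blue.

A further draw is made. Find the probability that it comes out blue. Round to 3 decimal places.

Compute the likelihood of the observed sequence for each case: P(data | bowl A) = (5/8)(3/8) = 0.23438; P(data | bowl B) = (3/6)(3/6) = 0.25; P(data | bowl C) = (2/9)(7/9) = 0.17284; P(data | bowl D) = (1/9)(8/9) = 0.098765.
Weighting by the prior gives 1/4 · 0.23438 = 0.058594, 1/4 · 0.25 = 0.0625, 1/4 · 0.17284 = 0.04321, 1/4 · 0.098765 = 0.024691; summing to 0.18899.
Normalising, the posterior is P(bowl A | data) = 0.31003, P(bowl B | data) = 0.3307, P(bowl C | data) = 0.22863, P(bowl D | data) = 0.13065.
Averaging over the posterior, P(blue next | data) = (3/8)(0.31003) + (1/2)(0.3307) + (7/9)(0.22863) + (8/9)(0.13065) = 0.57556.

0.576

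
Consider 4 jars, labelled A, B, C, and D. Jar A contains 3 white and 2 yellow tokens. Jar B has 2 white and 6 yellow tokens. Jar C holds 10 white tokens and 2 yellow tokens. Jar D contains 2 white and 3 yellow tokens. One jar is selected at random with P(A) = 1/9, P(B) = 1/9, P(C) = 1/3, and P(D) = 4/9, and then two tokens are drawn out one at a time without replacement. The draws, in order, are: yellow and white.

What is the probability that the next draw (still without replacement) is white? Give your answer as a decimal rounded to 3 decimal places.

The likelihood of the observed sequence under each hypothesis: P(data | jar A) = (2/5)(3/4) = 3/10; P(data | jar B) = (6/8)(2/7) = 3/14; P(data | jar C) = (2/12)(10/11) = 5/33; P(data | jar D) = (3/5)(2/4) = 3/10.
Weighting by the prior gives 1/9 · 3/10 = 1/30, 1/9 · 3/14 = 1/42, 1/3 · 5/33 = 5/99, 4/9 · 3/10 = 2/15; with total 167/693.
Normalising, the posterior is P(jar A | data) = 0.13832, P(jar B | data) = 0.098802, P(jar C | data) = 0.20958, P(jar D | data) = 0.55329.
So P(white next | data) = Σ P(white next | H) P(H | data) = (2/3)(0.13832) + (1/6)(0.098802) + (9/10)(0.20958) + (1/3)(0.55329) = 0.48174.

0.482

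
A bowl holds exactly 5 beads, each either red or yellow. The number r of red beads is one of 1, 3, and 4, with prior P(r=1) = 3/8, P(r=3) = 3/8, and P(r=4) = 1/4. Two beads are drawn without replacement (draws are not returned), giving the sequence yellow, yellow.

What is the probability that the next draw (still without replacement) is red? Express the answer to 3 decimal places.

For each hypothesis, P(data | H) works out to: P(data | r = 1) = (4/5)(3/4) = 3/5; P(data | r = 3) = (2/5)(1/4) = 1/10; P(data | r = 4) = (1/5)(0/4) = 0.
Weighting by the prior gives 3/8 · 3/5 = 9/40, 3/8 · 1/10 = 3/80, 1/4 · 0 = 0; these sum to 21/80.
Normalising, the posterior is P(r = 1 | data) = 6/7, P(r = 3 | data) = 1/7, P(r = 4 | data) = 0.
Averaging over the posterior, P(red next | data) = (1/3)(6/7) + (1)(1/7) = 3/7.

0.429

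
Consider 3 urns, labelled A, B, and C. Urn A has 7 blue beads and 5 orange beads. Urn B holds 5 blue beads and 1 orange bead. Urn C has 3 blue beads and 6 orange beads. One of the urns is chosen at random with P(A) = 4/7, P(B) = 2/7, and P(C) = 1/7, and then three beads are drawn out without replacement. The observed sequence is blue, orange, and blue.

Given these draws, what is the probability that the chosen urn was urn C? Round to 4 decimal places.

Compute the likelihood of the observed sequence for each case: P(data | urn A) = (7/12)(5/11)(6/10) = 0.15909; P(data | urn B) = (5/6)(1/5)(4/4) = 0.16667; P(data | urn C) = (3/9)(6/8)(2/7) = 0.071429.
Multiplying each by its prior: 4/7 · 0.15909 = 0.090909, 2/7 · 0.16667 = 0.047619, 1/7 · 0.071429 = 0.010204; these sum to 0.14873.
Hence P(urn C | data) = (0.010204) / (0.14873) = 0.068607.

0.0686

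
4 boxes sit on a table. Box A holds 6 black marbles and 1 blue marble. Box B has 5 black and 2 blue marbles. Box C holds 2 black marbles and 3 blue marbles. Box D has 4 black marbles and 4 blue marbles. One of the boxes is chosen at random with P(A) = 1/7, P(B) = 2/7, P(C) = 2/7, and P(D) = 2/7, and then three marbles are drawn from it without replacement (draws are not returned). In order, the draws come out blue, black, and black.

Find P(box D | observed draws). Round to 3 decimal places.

0.283

Compute the likelihood of the observed sequence for each case: P(data | box A) = (1/7)(6/6)(5/5) = 1/7; P(data | box B) = (2/7)(5/6)(4/5) = 4/21; P(data | box C) = (3/5)(2/4)(1/3) = 1/10; P(data | box D) = (4/8)(4/7)(3/6) = 1/7.
Weighting by the prior gives 1/7 · 1/7 = 1/49, 2/7 · 4/21 = 8/147, 2/7 · 1/10 = 1/35, 2/7 · 1/7 = 2/49; with total 106/735.
So P(box D | data) = (2/49) / (106/735) = 15/53.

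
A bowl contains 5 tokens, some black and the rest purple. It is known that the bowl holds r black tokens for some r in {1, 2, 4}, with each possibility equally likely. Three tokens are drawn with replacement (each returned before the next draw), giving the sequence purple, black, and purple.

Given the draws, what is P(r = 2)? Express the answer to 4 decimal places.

For each hypothesis, P(data | H) works out to: P(data | r = 1) = (4/5)(1/5)(4/5) = 16/125; P(data | r = 2) = (3/5)(2/5)(3/5) = 18/125; P(data | r = 4) = (1/5)(4/5)(1/5) = 4/125.
Multiplying each by its prior: 1/3 · 16/125 = 16/375, 1/3 · 18/125 = 6/125, 1/3 · 4/125 = 4/375; with total 38/375.
Hence P(r = 2 | data) = (6/125) / (38/375) = 9/19.

0.4737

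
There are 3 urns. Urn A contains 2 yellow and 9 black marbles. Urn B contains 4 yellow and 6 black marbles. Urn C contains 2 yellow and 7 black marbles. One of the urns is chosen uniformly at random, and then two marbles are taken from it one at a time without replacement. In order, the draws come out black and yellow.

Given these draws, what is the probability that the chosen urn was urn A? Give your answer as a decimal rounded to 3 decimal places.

Under each hypothesis, the probability of the observed sequence is: P(data | urn A) = (9/11)(2/10) = 0.16364; P(data | urn B) = (6/10)(4/9) = 0.26667; P(data | urn C) = (7/9)(2/8) = 0.19444.
Multiplying each by its prior: 1/3 · 0.16364 = 0.054545, 1/3 · 0.26667 = 0.088889, 1/3 · 0.19444 = 0.064815; with total 0.20825.
So P(urn A | data) = (0.054545) / (0.20825) = 0.26192.

0.262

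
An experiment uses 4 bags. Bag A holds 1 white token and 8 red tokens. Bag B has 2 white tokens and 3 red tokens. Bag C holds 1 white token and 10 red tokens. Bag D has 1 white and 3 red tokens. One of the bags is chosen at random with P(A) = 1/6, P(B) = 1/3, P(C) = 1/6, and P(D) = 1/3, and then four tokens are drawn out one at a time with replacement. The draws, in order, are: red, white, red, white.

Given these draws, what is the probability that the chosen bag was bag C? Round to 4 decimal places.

0.0338

Under each hypothesis, the probability of the observed sequence is: P(data | bag A) = (8/9)(1/9)(8/9)(1/9) = 0.0097546; P(data | bag B) = (3/5)(2/5)(3/5)(2/5) = 0.0576; P(data | bag C) = (10/11)(1/11)(10/11)(1/11) = 0.0068301; P(data | bag D) = (3/4)(1/4)(3/4)(1/4) = 0.035156.
Weighting by the prior gives 1/6 · 0.0097546 = 0.0016258, 1/3 · 0.0576 = 0.0192, 1/6 · 0.0068301 = 0.0011384, 1/3 · 0.035156 = 0.011719; summing to 0.033683.
Therefore the posterior P(bag C | data) = (0.0011384) / (0.033683) = 0.033796.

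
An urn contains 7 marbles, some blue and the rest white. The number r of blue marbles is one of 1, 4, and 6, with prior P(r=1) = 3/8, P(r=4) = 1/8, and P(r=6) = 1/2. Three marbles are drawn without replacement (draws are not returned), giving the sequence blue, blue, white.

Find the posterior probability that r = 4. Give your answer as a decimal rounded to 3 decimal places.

Under each hypothesis, the probability of the observed sequence is: P(data | r = 1) = (1/7)(0/6) = 0; P(data | r = 4) = (4/7)(3/6)(3/5) = 6/35; P(data | r = 6) = (6/7)(5/6)(1/5) = 1/7.
Weighting by the prior gives 3/8 · 0 = 0, 1/8 · 6/35 = 3/140, 1/2 · 1/7 = 1/14; with total 13/140.
Hence P(r = 4 | data) = (3/140) / (13/140) = 3/13.

0.231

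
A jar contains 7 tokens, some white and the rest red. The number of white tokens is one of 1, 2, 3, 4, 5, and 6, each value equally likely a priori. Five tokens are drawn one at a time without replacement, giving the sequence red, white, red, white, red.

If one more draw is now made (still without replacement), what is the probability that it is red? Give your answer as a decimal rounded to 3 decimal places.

0.571

For each hypothesis, P(data | H) works out to: P(data | r = 1) = (6/7)(1/6)(5/5)(0/4) = 0; P(data | r = 2) = (5/7)(2/6)(4/5)(1/4)(3/3) = 1/21; P(data | r = 3) = (4/7)(3/6)(3/5)(2/4)(2/3) = 2/35; P(data | r = 4) = (3/7)(4/6)(2/5)(3/4)(1/3) = 1/35; P(data | r = 5) = (2/7)(5/6)(1/5)(4/4)(0/3) = 0; P(data | r = 6) = (1/7)(6/6)(0/5) = 0.
The prior-weighted likelihoods are 1/6 · 0 = 0, 1/6 · 1/21 = 1/126, 1/6 · 2/35 = 1/105, 1/6 · 1/35 = 1/210, 1/6 · 0 = 0, 1/6 · 0 = 0; with total 1/45.
Dividing through by the total gives posterior P(r = 1 | data) = 0, P(r = 2 | data) = 5/14, P(r = 3 | data) = 3/7, P(r = 4 | data) = 3/14, P(r = 5 | data) = 0, P(r = 6 | data) = 0.
Averaging over the posterior, P(red next | data) = (1)(5/14) + (1/2)(3/7) + (0)(3/14) = 4/7.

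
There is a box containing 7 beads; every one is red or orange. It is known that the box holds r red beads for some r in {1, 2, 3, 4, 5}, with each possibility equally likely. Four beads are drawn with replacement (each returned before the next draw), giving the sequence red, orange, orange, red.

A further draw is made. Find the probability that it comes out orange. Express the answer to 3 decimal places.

0.525

Under each hypothesis, the probability of the observed sequence is: P(data | r = 1) = (1/7)(6/7)(6/7)(1/7) = 0.014994; P(data | r = 2) = (2/7)(5/7)(5/7)(2/7) = 0.041649; P(data | r = 3) = (3/7)(4/7)(4/7)(3/7) = 0.059975; P(data | r = 4) = (4/7)(3/7)(3/7)(4/7) = 0.059975; P(data | r = 5) = (5/7)(2/7)(2/7)(5/7) = 0.041649.
Weighting by the prior gives 1/5 · 0.014994 = 0.0029988, 1/5 · 0.041649 = 0.0083299, 1/5 · 0.059975 = 0.011995, 1/5 · 0.059975 = 0.011995, 1/5 · 0.041649 = 0.0083299; summing to 0.043648.
Normalising, the posterior is P(r = 1 | data) = 0.068702, P(r = 2 | data) = 0.19084, P(r = 3 | data) = 0.27481, P(r = 4 | data) = 0.27481, P(r = 5 | data) = 0.19084.
So P(orange next | data) = Σ P(orange next | H) P(H | data) = (6/7)(0.068702) + (5/7)(0.19084) + (4/7)(0.27481) + (3/7)(0.27481) + (2/7)(0.19084) = 0.52454.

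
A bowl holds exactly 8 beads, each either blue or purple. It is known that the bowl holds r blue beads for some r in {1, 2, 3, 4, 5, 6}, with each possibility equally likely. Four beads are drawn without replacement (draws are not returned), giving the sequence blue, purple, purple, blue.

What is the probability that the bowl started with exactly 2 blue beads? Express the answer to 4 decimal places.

0.1190

For each hypothesis, P(data | H) works out to: P(data | r = 1) = (1/8)(7/7)(6/6)(0/5) = 0; P(data | r = 2) = (2/8)(6/7)(5/6)(1/5) = 1/28; P(data | r = 3) = (3/8)(5/7)(4/6)(2/5) = 1/14; P(data | r = 4) = (4/8)(4/7)(3/6)(3/5) = 3/35; P(data | r = 5) = (5/8)(3/7)(2/6)(4/5) = 1/14; P(data | r = 6) = (6/8)(2/7)(1/6)(5/5) = 1/28.
Multiplying each by its prior: 1/6 · 0 = 0, 1/6 · 1/28 = 1/168, 1/6 · 1/14 = 1/84, 1/6 · 3/35 = 1/70, 1/6 · 1/14 = 1/84, 1/6 · 1/28 = 1/168; with total 1/20.
So P(r = 2 | data) = (1/168) / (1/20) = 5/42.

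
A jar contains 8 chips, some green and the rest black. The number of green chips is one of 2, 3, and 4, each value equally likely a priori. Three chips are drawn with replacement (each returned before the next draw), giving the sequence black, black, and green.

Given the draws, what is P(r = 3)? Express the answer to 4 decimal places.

0.3555

For each hypothesis, P(data | H) works out to: P(data | r = 2) = (6/8)(6/8)(2/8) = 0.14062; P(data | r = 3) = (5/8)(5/8)(3/8) = 0.14648; P(data | r = 4) = (4/8)(4/8)(4/8) = 0.125.
Weighting by the prior gives 1/3 · 0.14062 = 0.046875, 1/3 · 0.14648 = 0.048828, 1/3 · 0.125 = 0.041667; these sum to 0.13737.
Hence P(r = 3 | data) = (0.048828) / (0.13737) = 0.35545.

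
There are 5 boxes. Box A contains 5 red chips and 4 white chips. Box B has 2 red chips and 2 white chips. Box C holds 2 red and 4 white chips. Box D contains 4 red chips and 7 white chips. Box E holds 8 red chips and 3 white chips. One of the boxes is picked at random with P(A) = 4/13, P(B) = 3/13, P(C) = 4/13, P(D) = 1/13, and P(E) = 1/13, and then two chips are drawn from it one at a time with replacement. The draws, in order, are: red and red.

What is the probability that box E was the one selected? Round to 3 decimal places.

Under each hypothesis, the probability of the observed sequence is: P(data | box A) = (5/9)(5/9) = 0.30864; P(data | box B) = (2/4)(2/4) = 0.25; P(data | box C) = (2/6)(2/6) = 0.11111; P(data | box D) = (4/11)(4/11) = 0.13223; P(data | box E) = (8/11)(8/11) = 0.52893.
Multiplying each by its prior: 4/13 · 0.30864 = 0.094967, 3/13 · 0.25 = 0.057692, 4/13 · 0.11111 = 0.034188, 1/13 · 0.13223 = 0.010172, 1/13 · 0.52893 = 0.040687; summing to 0.23771.
By Bayes' rule, P(box E | data) = (0.040687) / (0.23771) = 0.17116.

0.171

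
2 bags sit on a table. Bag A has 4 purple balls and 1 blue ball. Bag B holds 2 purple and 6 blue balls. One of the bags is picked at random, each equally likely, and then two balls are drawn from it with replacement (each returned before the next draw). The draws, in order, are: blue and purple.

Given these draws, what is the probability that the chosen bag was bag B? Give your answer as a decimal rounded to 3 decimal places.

0.540

The likelihood of the observed sequence under each hypothesis: P(data | bag A) = (1/5)(4/5) = 4/25; P(data | bag B) = (6/8)(2/8) = 3/16.
The prior-weighted likelihoods are 1/2 · 4/25 = 2/25, 1/2 · 3/16 = 3/32; with total 139/800.
By Bayes' rule, P(bag B | data) = (3/32) / (139/800) = 75/139.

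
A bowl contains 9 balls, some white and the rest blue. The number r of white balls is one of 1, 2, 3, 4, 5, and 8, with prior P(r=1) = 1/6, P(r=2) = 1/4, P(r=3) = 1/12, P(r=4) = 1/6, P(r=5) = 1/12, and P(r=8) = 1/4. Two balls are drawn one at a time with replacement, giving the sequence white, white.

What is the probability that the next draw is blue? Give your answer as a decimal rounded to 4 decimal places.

Compute the likelihood of the observed sequence for each case: P(data | r = 1) = (1/9)(1/9) = 1/81; P(data | r = 2) = (2/9)(2/9) = 4/81; P(data | r = 3) = (3/9)(3/9) = 1/9; P(data | r = 4) = (4/9)(4/9) = 16/81; P(data | r = 5) = (5/9)(5/9) = 25/81; P(data | r = 8) = (8/9)(8/9) = 64/81.
Weighting by the prior gives 1/6 · 1/81 = 1/486, 1/4 · 4/81 = 1/81, 1/12 · 1/9 = 1/108, 1/6 · 16/81 = 8/243, 1/12 · 25/81 = 25/972, 1/4 · 64/81 = 16/81; these sum to 68/243.
Dividing through by the total gives posterior P(r = 1 | data) = 1/136, P(r = 2 | data) = 3/68, P(r = 3 | data) = 9/272, P(r = 4 | data) = 2/17, P(r = 5 | data) = 25/272, P(r = 8 | data) = 12/17.
So P(blue next | data) = Σ P(blue next | H) P(H | data) = (8/9)(1/136) + (7/9)(3/68) + (2/3)(9/272) + (5/9)(2/17) + (4/9)(25/272) + (1/9)(12/17) = 101/408.

0.2475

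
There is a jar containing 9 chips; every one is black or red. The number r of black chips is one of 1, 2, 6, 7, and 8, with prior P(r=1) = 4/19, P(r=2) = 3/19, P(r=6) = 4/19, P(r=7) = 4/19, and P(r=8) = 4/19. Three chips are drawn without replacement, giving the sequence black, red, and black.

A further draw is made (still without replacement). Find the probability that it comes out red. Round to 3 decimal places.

0.227

Compute the likelihood of the observed sequence for each case: P(data | r = 1) = (1/9)(8/8)(0/7) = 0; P(data | r = 2) = (2/9)(7/8)(1/7) = 0.027778; P(data | r = 6) = (6/9)(3/8)(5/7) = 0.17857; P(data | r = 7) = (7/9)(2/8)(6/7) = 0.16667; P(data | r = 8) = (8/9)(1/8)(7/7) = 0.11111.
Weighting by the prior gives 4/19 · 0 = 0, 3/19 · 0.027778 = 0.004386, 4/19 · 0.17857 = 0.037594, 4/19 · 0.16667 = 0.035088, 4/19 · 0.11111 = 0.023392; with total 0.10046.
The posterior is then P(r = 1 | data) = 0, P(r = 2 | data) = 0.043659, P(r = 6 | data) = 0.37422, P(r = 7 | data) = 0.34927, P(r = 8 | data) = 0.23285.
So P(red next | data) = Σ P(red next | H) P(H | data) = (1)(0.043659) + (1/3)(0.37422) + (1/6)(0.34927) + (0)(0.23285) = 0.22661.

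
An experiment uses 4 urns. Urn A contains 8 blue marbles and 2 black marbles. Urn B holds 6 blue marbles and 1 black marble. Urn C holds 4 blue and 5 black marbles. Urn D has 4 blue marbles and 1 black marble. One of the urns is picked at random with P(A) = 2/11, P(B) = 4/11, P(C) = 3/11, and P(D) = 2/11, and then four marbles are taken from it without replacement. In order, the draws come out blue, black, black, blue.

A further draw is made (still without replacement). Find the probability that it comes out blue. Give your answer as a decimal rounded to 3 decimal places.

For each hypothesis, P(data | H) works out to: P(data | urn A) = (8/10)(2/9)(1/8)(7/7) = 0.022222; P(data | urn B) = (6/7)(1/6)(0/5) = 0; P(data | urn C) = (4/9)(5/8)(4/7)(3/6) = 0.079365; P(data | urn D) = (4/5)(1/4)(0/3) = 0.
Weighting by the prior gives 2/11 · 0.022222 = 0.0040404, 4/11 · 0 = 0, 3/11 · 0.079365 = 0.021645, 2/11 · 0 = 0; summing to 0.025685.
Dividing through by the total gives posterior P(urn A | data) = 0.1573, P(urn B | data) = 0, P(urn C | data) = 0.8427, P(urn D | data) = 0.
The predictive probability is P(blue next | data) = (1)(0.1573) + (2/5)(0.8427) = 0.49438.

0.494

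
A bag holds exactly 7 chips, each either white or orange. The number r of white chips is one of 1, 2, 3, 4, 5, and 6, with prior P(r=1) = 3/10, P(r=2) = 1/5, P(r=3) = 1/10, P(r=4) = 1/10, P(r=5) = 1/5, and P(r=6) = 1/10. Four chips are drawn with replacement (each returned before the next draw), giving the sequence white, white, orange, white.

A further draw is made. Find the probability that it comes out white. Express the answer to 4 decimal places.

0.6497

Under each hypothesis, the probability of the observed sequence is: P(data | r = 1) = (1/7)(1/7)(6/7)(1/7) = 0.002499; P(data | r = 2) = (2/7)(2/7)(5/7)(2/7) = 0.01666; P(data | r = 3) = (3/7)(3/7)(4/7)(3/7) = 0.044981; P(data | r = 4) = (4/7)(4/7)(3/7)(4/7) = 0.079967; P(data | r = 5) = (5/7)(5/7)(2/7)(5/7) = 0.10412; P(data | r = 6) = (6/7)(6/7)(1/7)(6/7) = 0.089963.
Multiplying each by its prior: 3/10 · 0.002499 = 0.00074969, 1/5 · 0.01666 = 0.0033319, 1/10 · 0.044981 = 0.0044981, 1/10 · 0.079967 = 0.0079967, 1/5 · 0.10412 = 0.020825, 1/10 · 0.089963 = 0.0089963; these sum to 0.046397.
Dividing through by the total gives posterior P(r = 1 | data) = 0.016158, P(r = 2 | data) = 0.071813, P(r = 3 | data) = 0.096948, P(r = 4 | data) = 0.17235, P(r = 5 | data) = 0.44883, P(r = 6 | data) = 0.1939.
So P(white next | data) = Σ P(white next | H) P(H | data) = (1/7)(0.016158) + (2/7)(0.071813) + (3/7)(0.096948) + (4/7)(0.17235) + (5/7)(0.44883) + (6/7)(0.1939) = 0.64965.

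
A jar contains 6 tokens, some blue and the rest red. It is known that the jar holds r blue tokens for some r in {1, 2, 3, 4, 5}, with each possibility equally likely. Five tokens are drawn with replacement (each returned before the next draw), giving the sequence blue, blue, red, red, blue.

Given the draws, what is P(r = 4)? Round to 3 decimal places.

0.329

Under each hypothesis, the probability of the observed sequence is: P(data | r = 1) = (1/6)(1/6)(5/6)(5/6)(1/6) = 0.003215; P(data | r = 2) = (2/6)(2/6)(4/6)(4/6)(2/6) = 0.016461; P(data | r = 3) = (3/6)(3/6)(3/6)(3/6)(3/6) = 0.03125; P(data | r = 4) = (4/6)(4/6)(2/6)(2/6)(4/6) = 0.032922; P(data | r = 5) = (5/6)(5/6)(1/6)(1/6)(5/6) = 0.016075.
Weighting by the prior gives 1/5 · 0.003215 = 0.000643, 1/5 · 0.016461 = 0.0032922, 1/5 · 0.03125 = 0.00625, 1/5 · 0.032922 = 0.0065844, 1/5 · 0.016075 = 0.003215; summing to 0.019985.
By Bayes' rule, P(r = 4 | data) = (0.0065844) / (0.019985) = 0.32947.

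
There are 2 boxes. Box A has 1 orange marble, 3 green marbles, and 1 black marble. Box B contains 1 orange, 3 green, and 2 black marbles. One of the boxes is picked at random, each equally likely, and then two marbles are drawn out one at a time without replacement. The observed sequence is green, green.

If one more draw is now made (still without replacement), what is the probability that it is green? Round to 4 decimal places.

0.3000

The likelihood of the observed sequence under each hypothesis: P(data | box A) = (3/5)(2/4) = 3/10; P(data | box B) = (3/6)(2/5) = 1/5.
The prior-weighted likelihoods are 1/2 · 3/10 = 3/20, 1/2 · 1/5 = 1/10; these sum to 1/4.
The posterior is then P(box A | data) = 3/5, P(box B | data) = 2/5.
Averaging over the posterior, P(green next | data) = (1/3)(3/5) + (1/4)(2/5) = 3/10.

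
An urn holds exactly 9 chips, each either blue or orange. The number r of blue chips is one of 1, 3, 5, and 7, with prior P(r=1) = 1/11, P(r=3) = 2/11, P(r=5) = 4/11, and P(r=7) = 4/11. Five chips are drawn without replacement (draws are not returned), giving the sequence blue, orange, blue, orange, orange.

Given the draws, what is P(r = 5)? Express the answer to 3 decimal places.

Under each hypothesis, the probability of the observed sequence is: P(data | r = 1) = (1/9)(8/8)(0/7) = 0; P(data | r = 3) = (3/9)(6/8)(2/7)(5/6)(4/5) = 1/21; P(data | r = 5) = (5/9)(4/8)(4/7)(3/6)(2/5) = 2/63; P(data | r = 7) = (7/9)(2/8)(6/7)(1/6)(0/5) = 0.
Weighting by the prior gives 1/11 · 0 = 0, 2/11 · 1/21 = 2/231, 4/11 · 2/63 = 8/693, 4/11 · 0 = 0; summing to 2/99.
By Bayes' rule, P(r = 5 | data) = (8/693) / (2/99) = 4/7.

0.571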